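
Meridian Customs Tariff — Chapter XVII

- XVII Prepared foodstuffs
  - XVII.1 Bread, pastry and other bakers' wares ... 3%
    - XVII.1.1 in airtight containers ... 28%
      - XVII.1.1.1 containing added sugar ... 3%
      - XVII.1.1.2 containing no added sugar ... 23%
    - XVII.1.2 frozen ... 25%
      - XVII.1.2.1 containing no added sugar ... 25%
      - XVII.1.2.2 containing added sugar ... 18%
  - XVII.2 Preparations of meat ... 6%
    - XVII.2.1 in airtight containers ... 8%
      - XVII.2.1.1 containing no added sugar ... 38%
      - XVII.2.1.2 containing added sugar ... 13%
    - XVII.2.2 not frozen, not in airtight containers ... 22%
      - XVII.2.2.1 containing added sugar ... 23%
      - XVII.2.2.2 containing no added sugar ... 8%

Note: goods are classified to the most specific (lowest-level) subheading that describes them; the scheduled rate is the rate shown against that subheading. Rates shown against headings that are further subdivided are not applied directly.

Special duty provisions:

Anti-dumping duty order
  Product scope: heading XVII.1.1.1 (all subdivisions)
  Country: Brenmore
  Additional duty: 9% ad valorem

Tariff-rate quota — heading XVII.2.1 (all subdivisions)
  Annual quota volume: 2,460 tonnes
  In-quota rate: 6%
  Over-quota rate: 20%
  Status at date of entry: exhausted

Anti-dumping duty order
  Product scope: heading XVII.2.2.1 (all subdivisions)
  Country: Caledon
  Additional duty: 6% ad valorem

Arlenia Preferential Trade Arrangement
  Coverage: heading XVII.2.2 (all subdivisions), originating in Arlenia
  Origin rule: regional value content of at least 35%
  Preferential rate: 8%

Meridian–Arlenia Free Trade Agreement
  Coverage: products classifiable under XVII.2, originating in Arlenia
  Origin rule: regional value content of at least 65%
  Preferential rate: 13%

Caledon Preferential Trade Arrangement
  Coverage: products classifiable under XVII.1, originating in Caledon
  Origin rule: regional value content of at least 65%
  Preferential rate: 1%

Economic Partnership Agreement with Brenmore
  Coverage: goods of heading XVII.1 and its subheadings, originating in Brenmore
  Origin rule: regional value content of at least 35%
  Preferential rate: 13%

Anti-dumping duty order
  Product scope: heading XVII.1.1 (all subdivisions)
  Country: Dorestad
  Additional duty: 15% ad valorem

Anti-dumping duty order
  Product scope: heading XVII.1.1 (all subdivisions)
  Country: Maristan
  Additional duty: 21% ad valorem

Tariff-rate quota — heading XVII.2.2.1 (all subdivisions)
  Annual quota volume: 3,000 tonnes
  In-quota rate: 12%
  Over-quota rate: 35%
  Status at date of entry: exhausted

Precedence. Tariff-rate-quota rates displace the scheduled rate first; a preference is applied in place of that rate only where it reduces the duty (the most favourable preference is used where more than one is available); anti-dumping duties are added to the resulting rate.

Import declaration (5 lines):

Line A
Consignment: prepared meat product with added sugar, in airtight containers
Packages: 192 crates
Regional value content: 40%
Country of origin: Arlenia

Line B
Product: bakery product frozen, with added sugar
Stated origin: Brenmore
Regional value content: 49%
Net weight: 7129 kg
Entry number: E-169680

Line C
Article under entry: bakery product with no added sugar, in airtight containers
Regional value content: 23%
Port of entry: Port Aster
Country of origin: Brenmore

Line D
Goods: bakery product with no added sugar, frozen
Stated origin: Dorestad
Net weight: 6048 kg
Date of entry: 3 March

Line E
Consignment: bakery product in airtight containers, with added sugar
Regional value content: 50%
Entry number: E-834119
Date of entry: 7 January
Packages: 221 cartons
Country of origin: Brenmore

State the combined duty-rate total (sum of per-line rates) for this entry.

Line A: prepared meat product → XVII.2; in airtight containers → XVII.2.1; with added sugar → XVII.2.1.2. Scheduled 13%. quota on XVII.2.1 exhausted → over-quota 20%; Arlenia agreement on XVII.2.2: XVII.2.1.2 not covered; Arlenia agreement on XVII.2: RVC < 65%. → 20%.
Line B: bakery product → XVII.1; frozen → XVII.1.2; with added sugar → XVII.1.2.2. Scheduled 18%. Brenmore agreement on XVII.1: RVC ≥ 35% → 13% available; preferential 13%. → 13%.
Line C: bakery product → XVII.1; in airtight containers → XVII.1.1; with no added sugar → XVII.1.1.2. Scheduled 23%. Brenmore agreement on XVII.1: RVC < 35%. → 23%.
Line D: bakery product → XVII.1; frozen → XVII.1.2; with no added sugar → XVII.1.2.1. Scheduled 25%. No special measure applies. → 25%.
Line E: bakery product → XVII.1; in airtight containers → XVII.1.1; with added sugar → XVII.1.1.1. Scheduled 3%. Brenmore agreement on XVII.1: RVC ≥ 35% → 13% available; preference 13% not lower than 3% → no reduction; anti-dumping (Brenmore, XVII.1.1.1): +9%; total 3% + 9% = 12%. → 12%.
Sum: 20% + 13% + 23% + 25% + 12% = 93%.

93%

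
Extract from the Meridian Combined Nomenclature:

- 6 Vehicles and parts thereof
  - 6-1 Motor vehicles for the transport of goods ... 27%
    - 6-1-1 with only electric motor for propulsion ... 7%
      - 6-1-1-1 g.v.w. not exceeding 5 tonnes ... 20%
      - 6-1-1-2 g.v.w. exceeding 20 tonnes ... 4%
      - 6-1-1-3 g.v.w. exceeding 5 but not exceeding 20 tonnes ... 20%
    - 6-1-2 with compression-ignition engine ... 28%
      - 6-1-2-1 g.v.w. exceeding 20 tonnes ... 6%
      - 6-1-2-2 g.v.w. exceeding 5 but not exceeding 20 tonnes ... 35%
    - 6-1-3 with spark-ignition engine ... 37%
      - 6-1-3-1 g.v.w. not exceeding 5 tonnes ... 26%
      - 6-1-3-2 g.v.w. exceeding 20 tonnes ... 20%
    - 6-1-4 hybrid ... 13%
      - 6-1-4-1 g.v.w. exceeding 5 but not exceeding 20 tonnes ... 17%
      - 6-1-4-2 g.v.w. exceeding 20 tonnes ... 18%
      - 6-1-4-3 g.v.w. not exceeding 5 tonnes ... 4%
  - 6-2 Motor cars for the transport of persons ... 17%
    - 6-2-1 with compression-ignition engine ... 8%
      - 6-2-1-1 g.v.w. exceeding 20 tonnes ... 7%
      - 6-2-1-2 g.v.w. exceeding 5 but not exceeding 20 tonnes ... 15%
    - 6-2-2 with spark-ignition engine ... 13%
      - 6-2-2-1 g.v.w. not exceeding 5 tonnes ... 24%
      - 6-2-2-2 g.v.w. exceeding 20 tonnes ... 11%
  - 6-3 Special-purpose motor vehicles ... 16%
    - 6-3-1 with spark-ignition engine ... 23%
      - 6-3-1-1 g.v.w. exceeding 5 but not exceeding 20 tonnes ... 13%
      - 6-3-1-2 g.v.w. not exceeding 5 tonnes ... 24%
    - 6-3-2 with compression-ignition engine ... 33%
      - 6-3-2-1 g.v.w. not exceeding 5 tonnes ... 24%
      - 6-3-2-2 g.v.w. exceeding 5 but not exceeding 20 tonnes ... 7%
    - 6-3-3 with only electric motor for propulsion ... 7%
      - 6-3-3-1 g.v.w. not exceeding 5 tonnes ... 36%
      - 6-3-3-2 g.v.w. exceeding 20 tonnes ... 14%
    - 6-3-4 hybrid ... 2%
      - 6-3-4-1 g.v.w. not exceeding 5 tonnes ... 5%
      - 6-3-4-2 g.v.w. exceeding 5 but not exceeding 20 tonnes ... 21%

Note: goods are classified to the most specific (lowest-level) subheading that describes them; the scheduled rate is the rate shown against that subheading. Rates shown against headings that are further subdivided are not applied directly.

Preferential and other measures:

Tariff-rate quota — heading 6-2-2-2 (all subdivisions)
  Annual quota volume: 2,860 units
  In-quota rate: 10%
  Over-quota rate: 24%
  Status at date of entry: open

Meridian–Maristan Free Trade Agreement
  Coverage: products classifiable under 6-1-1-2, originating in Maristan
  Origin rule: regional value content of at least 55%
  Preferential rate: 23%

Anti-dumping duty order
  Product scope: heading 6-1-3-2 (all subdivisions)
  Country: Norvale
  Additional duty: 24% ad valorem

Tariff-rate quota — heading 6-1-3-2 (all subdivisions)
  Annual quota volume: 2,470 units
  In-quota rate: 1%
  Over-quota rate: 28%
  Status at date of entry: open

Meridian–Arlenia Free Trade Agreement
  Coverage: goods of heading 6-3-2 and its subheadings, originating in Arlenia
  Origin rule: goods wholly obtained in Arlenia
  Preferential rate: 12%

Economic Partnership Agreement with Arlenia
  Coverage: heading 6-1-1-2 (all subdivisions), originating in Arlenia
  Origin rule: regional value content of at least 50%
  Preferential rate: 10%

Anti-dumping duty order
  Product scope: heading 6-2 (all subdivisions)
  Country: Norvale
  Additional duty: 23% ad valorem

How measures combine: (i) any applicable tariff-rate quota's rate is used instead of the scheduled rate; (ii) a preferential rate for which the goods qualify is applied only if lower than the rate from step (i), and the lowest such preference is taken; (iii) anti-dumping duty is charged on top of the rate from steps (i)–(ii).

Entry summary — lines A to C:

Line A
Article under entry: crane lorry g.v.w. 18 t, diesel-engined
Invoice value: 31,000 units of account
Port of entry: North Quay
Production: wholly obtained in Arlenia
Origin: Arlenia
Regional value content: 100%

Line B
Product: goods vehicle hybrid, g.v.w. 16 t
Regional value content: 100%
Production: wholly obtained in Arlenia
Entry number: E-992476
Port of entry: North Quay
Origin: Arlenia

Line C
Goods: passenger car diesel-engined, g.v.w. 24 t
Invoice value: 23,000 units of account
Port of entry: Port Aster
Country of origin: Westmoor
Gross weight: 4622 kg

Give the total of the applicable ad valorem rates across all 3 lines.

31%

Line A: crane lorry → 6-3; diesel-engined → 6-3-2; g.v.w. 18 t → 6-3-2-2. Scheduled 7%. Arlenia agreement on 6-3-2: wholly obtained → 12% available; Arlenia agreement on 6-1-1-2: 6-3-2-2 not covered; preference 12% not lower than 7% → no reduction. → 7%.
Line B: goods vehicle → 6-1; hybrid → 6-1-4; g.v.w. 16 t → 6-1-4-1. Scheduled 17%. Arlenia agreement on 6-3-2: 6-1-4-1 not covered; Arlenia agreement on 6-1-1-2: 6-1-4-1 not covered. → 17%.
Line C: passenger car → 6-2; diesel-engined → 6-2-1; g.v.w. 24 t → 6-2-1-1. Scheduled 7%. No special measure applies. → 7%.
Sum: 7% + 17% + 7% = 31%.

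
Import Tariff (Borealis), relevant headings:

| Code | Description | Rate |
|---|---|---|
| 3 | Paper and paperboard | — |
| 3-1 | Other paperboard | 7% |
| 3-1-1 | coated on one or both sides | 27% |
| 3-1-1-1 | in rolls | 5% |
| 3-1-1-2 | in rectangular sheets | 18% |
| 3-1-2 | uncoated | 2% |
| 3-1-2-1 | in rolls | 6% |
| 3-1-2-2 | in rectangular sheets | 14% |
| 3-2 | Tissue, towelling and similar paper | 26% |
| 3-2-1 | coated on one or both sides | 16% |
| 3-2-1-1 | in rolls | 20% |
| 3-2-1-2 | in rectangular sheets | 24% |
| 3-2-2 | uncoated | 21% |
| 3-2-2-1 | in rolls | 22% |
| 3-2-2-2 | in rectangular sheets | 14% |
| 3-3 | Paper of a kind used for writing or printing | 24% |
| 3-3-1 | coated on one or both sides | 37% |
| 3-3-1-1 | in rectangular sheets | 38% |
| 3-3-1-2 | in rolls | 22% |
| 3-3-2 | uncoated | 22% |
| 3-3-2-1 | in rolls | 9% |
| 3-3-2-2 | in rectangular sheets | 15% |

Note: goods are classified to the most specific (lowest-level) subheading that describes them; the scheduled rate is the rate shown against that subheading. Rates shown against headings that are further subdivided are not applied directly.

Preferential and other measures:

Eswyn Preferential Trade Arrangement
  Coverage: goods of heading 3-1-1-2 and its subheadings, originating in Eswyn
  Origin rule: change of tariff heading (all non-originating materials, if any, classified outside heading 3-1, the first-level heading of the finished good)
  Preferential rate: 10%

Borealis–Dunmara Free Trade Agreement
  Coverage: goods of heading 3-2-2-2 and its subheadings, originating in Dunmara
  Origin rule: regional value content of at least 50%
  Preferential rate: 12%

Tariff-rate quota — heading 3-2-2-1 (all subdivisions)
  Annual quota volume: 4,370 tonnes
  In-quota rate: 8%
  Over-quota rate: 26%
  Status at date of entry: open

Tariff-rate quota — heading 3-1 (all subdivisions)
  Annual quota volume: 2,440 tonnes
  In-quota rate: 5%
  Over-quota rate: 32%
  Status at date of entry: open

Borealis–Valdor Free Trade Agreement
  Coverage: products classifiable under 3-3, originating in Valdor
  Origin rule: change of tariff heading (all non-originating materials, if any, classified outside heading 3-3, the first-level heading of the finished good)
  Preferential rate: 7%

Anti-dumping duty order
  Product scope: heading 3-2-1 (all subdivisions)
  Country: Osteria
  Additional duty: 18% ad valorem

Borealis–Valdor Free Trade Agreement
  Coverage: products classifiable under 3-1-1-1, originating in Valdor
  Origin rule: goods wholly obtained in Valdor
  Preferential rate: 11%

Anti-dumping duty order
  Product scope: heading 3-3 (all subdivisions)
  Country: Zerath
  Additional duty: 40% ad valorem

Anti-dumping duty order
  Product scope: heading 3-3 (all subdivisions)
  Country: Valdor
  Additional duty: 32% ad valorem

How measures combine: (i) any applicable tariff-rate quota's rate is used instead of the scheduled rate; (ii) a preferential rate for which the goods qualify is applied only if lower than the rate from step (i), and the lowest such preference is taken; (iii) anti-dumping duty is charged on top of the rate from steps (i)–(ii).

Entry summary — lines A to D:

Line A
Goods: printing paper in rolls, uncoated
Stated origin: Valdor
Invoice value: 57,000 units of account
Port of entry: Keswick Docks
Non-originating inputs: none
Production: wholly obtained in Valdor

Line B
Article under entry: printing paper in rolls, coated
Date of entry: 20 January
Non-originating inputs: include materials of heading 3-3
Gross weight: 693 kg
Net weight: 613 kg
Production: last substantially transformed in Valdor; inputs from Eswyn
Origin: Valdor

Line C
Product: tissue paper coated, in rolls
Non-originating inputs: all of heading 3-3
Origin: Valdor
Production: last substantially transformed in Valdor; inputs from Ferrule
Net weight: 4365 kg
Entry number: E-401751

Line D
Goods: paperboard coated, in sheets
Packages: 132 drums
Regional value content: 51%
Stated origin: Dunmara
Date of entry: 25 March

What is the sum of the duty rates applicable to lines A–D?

Line A: printing paper → 3-3; uncoated → 3-3-2; in rolls → 3-3-2-1. Scheduled 9%. Valdor agreement on 3-3: CTH met → 7% available; Valdor agreement on 3-1-1-1: 3-3-2-1 not covered; preferential 7%; anti-dumping (Valdor, 3-3): +32%; total 7% + 32% = 39%. → 39%.
Line B: printing paper → 3-3; coated → 3-3-1; in rolls → 3-3-1-2. Scheduled 22%. Valdor agreement on 3-3: CTH not met; Valdor agreement on 3-1-1-1: 3-3-1-2 not covered; anti-dumping (Valdor, 3-3): +32%; total 22% + 32% = 54%. → 54%.
Line C: tissue paper → 3-2; coated → 3-2-1; in rolls → 3-2-1-1. Scheduled 20%. Valdor agreement on 3-3: 3-2-1-1 not covered; Valdor agreement on 3-1-1-1: 3-2-1-1 not covered. → 20%.
Line D: paperboard → 3-1; coated → 3-1-1; in sheets → 3-1-1-2. Scheduled 18%. quota on 3-1 open → in-quota 5%; Dunmara agreement on 3-2-2-2: 3-1-1-2 not covered. → 5%.
Sum: 39% + 54% + 20% + 5% = 118%.

118%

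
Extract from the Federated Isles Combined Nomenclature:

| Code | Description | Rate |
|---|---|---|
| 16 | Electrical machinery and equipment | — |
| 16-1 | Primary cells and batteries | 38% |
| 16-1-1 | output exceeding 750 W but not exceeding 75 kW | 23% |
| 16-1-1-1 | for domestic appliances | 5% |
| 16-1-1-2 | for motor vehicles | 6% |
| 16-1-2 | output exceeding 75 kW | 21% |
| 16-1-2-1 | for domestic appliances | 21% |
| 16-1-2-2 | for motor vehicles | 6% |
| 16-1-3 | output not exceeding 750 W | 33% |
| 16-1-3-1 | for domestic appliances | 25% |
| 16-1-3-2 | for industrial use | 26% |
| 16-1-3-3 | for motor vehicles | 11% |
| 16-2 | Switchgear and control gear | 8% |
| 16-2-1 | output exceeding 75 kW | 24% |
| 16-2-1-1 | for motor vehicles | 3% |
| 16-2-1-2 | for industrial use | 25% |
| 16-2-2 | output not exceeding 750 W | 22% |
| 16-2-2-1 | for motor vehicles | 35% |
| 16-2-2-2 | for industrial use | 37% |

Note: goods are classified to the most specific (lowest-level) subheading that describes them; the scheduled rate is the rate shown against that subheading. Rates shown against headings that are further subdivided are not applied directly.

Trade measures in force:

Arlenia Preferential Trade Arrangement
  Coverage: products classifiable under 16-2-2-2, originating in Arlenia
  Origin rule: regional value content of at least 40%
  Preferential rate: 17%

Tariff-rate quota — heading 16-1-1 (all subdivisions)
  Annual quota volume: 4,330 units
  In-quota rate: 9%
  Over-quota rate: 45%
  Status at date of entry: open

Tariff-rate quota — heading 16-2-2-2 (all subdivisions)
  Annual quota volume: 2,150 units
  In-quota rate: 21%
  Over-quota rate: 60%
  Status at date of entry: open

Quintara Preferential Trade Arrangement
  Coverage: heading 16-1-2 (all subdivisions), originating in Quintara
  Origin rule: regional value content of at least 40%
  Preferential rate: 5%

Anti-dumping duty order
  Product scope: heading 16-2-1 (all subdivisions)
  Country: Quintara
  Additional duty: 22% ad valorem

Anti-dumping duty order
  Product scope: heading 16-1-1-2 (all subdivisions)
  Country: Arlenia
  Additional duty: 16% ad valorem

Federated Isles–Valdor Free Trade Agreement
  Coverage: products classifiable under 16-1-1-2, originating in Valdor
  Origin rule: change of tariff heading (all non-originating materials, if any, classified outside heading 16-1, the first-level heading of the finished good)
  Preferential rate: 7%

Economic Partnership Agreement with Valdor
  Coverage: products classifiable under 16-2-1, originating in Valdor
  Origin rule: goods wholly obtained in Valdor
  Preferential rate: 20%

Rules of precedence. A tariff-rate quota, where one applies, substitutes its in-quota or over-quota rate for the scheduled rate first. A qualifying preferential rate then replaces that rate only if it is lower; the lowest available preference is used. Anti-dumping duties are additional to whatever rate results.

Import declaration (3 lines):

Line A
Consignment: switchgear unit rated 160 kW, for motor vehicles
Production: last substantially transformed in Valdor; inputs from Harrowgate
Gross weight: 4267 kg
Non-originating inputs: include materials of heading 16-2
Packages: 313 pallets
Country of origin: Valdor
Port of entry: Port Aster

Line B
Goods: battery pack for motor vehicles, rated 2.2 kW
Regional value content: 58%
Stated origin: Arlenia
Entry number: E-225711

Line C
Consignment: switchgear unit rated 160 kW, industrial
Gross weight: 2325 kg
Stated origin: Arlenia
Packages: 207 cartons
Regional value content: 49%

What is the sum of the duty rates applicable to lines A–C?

53%

Line A: switchgear unit → 16-2; rated 160 kW → 16-2-1; for motor vehicles → 16-2-1-1. Scheduled 3%. Valdor agreement on 16-1-1-2: 16-2-1-1 not covered; Valdor agreement on 16-2-1: not wholly obtained. → 3%.
Line B: battery pack → 16-1; rated 2.2 kW → 16-1-1; for motor vehicles → 16-1-1-2. Scheduled 6%. quota on 16-1-1 open → in-quota 9%; Arlenia agreement on 16-2-2-2: 16-1-1-2 not covered; anti-dumping (Arlenia, 16-1-1-2): +16%; total 9% + 16% = 25%. → 25%.
Line C: switchgear unit → 16-2; rated 160 kW → 16-2-1; industrial → 16-2-1-2. Scheduled 25%. Arlenia agreement on 16-2-2-2: 16-2-1-2 not covered. → 25%.
Sum: 3% + 25% + 25% = 53%.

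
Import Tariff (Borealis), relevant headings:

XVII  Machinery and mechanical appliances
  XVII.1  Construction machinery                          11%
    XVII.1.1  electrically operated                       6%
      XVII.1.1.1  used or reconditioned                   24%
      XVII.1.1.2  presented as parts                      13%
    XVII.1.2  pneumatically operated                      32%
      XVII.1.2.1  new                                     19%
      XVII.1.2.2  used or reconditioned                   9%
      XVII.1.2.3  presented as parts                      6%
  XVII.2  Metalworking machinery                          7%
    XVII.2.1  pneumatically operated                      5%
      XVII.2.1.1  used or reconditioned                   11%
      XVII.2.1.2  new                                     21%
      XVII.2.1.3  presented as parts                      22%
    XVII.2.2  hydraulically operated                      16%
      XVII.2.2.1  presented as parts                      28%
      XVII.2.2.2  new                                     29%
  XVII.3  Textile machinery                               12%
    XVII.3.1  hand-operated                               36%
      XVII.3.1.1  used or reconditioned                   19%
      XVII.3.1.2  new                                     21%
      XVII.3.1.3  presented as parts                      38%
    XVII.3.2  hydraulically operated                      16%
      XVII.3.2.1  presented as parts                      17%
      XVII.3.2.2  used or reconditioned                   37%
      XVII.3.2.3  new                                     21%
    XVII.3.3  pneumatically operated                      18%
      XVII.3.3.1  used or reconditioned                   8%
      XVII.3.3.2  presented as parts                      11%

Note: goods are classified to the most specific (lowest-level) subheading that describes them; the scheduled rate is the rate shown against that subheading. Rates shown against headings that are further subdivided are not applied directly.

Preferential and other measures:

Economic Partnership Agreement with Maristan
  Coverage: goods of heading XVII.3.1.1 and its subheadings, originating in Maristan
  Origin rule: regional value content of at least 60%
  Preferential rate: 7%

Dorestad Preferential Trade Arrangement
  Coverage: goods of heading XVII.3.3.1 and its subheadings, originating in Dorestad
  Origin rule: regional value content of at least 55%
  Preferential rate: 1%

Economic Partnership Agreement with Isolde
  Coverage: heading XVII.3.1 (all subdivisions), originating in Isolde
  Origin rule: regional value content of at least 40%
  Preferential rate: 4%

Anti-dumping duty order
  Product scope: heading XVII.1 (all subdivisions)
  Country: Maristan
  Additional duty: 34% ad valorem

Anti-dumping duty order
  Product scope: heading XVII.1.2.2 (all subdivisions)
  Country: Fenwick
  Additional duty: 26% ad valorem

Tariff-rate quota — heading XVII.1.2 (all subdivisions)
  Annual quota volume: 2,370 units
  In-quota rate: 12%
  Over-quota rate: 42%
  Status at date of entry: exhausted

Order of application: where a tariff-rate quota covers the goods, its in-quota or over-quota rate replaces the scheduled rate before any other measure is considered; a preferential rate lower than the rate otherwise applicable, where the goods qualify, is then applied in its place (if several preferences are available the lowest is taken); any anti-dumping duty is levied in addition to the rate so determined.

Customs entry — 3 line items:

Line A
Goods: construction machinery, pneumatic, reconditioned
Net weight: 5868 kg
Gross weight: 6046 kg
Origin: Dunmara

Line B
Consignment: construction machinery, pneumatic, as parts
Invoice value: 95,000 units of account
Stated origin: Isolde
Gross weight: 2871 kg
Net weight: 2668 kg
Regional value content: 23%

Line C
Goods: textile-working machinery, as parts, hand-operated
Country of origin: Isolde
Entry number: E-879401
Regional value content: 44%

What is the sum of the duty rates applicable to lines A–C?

Line A: construction → XVII.1; pneumatic → XVII.1.2; reconditioned → XVII.1.2.2. Scheduled 9%. quota on XVII.1.2 exhausted → over-quota 42%. → 42%.
Line B: construction → XVII.1; pneumatic → XVII.1.2; as parts → XVII.1.2.3. Scheduled 6%. quota on XVII.1.2 exhausted → over-quota 42%; Isolde agreement on XVII.3.1: XVII.1.2.3 not covered. → 42%.
Line C: textile-working → XVII.3; hand-operated → XVII.3.1; as parts → XVII.3.1.3. Scheduled 38%. Isolde agreement on XVII.3.1: RVC ≥ 40% → 4% available; preferential 4%. → 4%.
Sum: 42% + 42% + 4% = 88%.

88%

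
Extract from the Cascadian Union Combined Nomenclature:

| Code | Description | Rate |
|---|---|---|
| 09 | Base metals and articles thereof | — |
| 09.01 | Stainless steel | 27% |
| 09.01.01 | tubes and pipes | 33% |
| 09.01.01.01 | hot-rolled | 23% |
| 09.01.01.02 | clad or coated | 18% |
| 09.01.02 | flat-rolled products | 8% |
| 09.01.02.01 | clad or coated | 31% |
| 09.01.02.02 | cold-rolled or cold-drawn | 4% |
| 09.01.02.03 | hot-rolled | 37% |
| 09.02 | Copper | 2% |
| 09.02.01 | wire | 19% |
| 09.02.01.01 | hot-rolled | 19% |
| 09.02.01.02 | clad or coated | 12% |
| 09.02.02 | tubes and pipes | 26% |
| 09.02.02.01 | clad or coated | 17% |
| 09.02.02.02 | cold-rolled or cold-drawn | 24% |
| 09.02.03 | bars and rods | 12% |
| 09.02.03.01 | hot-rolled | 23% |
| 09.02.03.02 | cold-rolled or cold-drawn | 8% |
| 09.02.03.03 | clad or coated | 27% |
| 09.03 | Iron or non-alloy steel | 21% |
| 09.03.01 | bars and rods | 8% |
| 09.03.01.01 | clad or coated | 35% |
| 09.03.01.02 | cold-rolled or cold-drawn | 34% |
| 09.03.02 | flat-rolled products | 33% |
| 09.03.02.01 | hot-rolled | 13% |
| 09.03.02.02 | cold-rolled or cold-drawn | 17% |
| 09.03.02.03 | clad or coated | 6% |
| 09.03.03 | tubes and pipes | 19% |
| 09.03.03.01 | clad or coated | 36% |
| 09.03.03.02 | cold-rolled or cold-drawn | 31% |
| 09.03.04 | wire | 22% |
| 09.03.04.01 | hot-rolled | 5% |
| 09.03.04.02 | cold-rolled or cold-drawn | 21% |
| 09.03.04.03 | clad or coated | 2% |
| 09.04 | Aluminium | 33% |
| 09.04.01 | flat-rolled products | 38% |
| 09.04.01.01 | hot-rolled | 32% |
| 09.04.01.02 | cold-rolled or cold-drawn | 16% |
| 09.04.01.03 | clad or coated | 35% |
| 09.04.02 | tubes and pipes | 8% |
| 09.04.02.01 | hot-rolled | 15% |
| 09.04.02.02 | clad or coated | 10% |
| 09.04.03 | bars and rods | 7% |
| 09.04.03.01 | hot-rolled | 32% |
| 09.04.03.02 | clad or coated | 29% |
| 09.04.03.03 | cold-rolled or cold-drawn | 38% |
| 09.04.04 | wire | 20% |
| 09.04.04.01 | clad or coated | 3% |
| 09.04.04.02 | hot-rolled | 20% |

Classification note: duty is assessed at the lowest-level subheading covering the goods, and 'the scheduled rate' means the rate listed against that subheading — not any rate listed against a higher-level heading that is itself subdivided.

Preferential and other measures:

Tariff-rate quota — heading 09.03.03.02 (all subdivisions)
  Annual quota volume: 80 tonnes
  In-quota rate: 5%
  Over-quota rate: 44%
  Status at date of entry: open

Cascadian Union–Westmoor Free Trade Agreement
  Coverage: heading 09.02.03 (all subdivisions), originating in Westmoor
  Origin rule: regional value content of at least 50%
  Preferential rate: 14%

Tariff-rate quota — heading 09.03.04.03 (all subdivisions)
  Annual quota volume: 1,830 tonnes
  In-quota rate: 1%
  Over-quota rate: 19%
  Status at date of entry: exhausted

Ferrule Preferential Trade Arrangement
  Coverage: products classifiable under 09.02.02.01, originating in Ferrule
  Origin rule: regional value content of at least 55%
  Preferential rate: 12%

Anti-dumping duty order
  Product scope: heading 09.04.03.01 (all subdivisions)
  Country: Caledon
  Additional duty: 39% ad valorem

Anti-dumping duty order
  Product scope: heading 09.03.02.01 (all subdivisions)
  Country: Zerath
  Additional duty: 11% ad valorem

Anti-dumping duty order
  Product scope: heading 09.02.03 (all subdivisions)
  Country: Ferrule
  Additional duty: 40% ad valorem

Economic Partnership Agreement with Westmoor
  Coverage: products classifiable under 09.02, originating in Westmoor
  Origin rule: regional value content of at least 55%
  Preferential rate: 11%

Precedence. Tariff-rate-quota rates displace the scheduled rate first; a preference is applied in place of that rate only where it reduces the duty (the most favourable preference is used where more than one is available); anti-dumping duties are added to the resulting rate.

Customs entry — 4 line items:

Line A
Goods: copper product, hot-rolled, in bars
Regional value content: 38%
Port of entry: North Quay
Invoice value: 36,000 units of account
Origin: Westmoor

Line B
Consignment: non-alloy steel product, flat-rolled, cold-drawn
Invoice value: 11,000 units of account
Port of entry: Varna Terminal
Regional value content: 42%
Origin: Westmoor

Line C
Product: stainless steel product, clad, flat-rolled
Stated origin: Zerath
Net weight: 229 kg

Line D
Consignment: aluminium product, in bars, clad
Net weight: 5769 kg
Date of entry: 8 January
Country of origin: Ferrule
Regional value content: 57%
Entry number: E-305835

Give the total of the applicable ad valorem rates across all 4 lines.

Line A: copper → 09.02; in bars → 09.02.03; hot-rolled → 09.02.03.01. Scheduled 23%. Westmoor agreement on 09.02.03: RVC < 50%; Westmoor agreement on 09.02: RVC < 55%. → 23%.
Line B: non-alloy steel → 09.03; flat-rolled → 09.03.02; cold-drawn → 09.03.02.02. Scheduled 17%. Westmoor agreement on 09.02.03: 09.03.02.02 not covered; Westmoor agreement on 09.02: 09.03.02.02 not covered. → 17%.
Line C: stainless steel → 09.01; flat-rolled → 09.01.02; clad → 09.01.02.01. Scheduled 31%. No special measure applies. → 31%.
Line D: aluminium → 09.04; in bars → 09.04.03; clad → 09.04.03.02. Scheduled 29%. Ferrule agreement on 09.02.02.01: 09.04.03.02 not covered. → 29%.
Sum: 23% + 17% + 31% + 29% = 100%.

100%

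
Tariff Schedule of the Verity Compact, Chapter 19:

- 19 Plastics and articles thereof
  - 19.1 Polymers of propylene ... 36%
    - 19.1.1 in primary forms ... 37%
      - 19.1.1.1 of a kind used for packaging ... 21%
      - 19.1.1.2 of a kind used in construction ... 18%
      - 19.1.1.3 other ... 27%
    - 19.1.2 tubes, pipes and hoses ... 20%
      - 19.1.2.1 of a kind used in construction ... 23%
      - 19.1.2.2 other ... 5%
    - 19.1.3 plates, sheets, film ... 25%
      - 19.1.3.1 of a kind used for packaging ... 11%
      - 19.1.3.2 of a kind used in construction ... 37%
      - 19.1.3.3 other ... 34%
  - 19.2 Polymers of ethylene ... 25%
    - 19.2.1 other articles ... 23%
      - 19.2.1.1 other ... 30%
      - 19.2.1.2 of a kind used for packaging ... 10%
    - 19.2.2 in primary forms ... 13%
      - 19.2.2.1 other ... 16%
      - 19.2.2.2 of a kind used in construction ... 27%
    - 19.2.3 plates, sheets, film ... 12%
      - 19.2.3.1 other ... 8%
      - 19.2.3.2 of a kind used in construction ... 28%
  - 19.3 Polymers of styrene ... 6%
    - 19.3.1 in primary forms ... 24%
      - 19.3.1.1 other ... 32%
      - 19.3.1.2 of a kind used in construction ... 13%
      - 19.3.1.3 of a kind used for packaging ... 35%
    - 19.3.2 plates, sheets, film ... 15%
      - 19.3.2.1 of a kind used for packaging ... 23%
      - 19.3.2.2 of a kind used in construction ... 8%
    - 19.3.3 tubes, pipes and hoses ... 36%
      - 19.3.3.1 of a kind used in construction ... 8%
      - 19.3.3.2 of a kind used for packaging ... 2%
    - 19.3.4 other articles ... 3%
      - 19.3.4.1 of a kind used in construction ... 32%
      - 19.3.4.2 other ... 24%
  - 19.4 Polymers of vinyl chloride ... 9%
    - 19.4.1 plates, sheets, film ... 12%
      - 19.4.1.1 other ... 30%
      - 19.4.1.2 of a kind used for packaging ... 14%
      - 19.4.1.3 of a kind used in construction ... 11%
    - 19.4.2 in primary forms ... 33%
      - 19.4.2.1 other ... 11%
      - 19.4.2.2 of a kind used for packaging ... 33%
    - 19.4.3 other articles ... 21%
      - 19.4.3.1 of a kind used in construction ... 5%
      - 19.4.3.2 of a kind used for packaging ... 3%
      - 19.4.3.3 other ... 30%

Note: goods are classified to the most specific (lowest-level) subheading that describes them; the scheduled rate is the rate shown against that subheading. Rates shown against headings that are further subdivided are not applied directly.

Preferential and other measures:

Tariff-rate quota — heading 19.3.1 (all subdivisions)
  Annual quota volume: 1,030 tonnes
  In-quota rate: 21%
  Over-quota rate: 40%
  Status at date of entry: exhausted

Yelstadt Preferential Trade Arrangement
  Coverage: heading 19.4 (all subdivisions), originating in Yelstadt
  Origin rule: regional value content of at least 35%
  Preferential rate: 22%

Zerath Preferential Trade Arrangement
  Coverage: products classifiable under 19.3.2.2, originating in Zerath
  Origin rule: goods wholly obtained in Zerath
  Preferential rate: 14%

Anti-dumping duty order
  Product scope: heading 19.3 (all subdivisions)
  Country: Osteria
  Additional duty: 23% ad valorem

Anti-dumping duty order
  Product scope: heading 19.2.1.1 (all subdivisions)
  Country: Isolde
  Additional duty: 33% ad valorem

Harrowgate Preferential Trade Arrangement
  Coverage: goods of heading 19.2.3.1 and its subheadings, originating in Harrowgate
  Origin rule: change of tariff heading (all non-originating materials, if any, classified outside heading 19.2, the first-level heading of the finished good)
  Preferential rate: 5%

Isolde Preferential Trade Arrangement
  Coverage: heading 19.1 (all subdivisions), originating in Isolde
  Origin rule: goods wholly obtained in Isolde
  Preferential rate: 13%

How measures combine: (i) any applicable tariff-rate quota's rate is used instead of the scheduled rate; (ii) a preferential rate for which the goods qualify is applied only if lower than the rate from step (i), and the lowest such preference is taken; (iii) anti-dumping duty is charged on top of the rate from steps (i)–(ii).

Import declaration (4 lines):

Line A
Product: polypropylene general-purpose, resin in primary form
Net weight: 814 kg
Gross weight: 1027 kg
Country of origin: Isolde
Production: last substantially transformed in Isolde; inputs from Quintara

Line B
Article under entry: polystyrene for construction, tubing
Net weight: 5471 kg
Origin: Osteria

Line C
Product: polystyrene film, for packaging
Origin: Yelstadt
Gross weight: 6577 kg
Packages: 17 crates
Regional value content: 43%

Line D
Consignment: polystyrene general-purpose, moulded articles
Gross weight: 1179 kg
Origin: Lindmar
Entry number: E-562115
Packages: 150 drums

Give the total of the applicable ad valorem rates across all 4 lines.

Line A: polypropylene → 19.1; resin in primary form → 19.1.1; general-purpose → 19.1.1.3. Scheduled 27%. Isolde agreement on 19.1: not wholly obtained. → 27%.
Line B: polystyrene → 19.3; tubing → 19.3.3; for construction → 19.3.3.1. Scheduled 8%. anti-dumping (Osteria, 19.3): +23%; total 8% + 23% = 31%. → 31%.
Line C: polystyrene → 19.3; film → 19.3.2; for packaging → 19.3.2.1. Scheduled 23%. Yelstadt agreement on 19.4: 19.3.2.1 not covered. → 23%.
Line D: polystyrene → 19.3; moulded articles → 19.3.4; general-purpose → 19.3.4.2. Scheduled 24%. No special measure applies. → 24%.
Sum: 27% + 31% + 23% + 24% = 105%.

105%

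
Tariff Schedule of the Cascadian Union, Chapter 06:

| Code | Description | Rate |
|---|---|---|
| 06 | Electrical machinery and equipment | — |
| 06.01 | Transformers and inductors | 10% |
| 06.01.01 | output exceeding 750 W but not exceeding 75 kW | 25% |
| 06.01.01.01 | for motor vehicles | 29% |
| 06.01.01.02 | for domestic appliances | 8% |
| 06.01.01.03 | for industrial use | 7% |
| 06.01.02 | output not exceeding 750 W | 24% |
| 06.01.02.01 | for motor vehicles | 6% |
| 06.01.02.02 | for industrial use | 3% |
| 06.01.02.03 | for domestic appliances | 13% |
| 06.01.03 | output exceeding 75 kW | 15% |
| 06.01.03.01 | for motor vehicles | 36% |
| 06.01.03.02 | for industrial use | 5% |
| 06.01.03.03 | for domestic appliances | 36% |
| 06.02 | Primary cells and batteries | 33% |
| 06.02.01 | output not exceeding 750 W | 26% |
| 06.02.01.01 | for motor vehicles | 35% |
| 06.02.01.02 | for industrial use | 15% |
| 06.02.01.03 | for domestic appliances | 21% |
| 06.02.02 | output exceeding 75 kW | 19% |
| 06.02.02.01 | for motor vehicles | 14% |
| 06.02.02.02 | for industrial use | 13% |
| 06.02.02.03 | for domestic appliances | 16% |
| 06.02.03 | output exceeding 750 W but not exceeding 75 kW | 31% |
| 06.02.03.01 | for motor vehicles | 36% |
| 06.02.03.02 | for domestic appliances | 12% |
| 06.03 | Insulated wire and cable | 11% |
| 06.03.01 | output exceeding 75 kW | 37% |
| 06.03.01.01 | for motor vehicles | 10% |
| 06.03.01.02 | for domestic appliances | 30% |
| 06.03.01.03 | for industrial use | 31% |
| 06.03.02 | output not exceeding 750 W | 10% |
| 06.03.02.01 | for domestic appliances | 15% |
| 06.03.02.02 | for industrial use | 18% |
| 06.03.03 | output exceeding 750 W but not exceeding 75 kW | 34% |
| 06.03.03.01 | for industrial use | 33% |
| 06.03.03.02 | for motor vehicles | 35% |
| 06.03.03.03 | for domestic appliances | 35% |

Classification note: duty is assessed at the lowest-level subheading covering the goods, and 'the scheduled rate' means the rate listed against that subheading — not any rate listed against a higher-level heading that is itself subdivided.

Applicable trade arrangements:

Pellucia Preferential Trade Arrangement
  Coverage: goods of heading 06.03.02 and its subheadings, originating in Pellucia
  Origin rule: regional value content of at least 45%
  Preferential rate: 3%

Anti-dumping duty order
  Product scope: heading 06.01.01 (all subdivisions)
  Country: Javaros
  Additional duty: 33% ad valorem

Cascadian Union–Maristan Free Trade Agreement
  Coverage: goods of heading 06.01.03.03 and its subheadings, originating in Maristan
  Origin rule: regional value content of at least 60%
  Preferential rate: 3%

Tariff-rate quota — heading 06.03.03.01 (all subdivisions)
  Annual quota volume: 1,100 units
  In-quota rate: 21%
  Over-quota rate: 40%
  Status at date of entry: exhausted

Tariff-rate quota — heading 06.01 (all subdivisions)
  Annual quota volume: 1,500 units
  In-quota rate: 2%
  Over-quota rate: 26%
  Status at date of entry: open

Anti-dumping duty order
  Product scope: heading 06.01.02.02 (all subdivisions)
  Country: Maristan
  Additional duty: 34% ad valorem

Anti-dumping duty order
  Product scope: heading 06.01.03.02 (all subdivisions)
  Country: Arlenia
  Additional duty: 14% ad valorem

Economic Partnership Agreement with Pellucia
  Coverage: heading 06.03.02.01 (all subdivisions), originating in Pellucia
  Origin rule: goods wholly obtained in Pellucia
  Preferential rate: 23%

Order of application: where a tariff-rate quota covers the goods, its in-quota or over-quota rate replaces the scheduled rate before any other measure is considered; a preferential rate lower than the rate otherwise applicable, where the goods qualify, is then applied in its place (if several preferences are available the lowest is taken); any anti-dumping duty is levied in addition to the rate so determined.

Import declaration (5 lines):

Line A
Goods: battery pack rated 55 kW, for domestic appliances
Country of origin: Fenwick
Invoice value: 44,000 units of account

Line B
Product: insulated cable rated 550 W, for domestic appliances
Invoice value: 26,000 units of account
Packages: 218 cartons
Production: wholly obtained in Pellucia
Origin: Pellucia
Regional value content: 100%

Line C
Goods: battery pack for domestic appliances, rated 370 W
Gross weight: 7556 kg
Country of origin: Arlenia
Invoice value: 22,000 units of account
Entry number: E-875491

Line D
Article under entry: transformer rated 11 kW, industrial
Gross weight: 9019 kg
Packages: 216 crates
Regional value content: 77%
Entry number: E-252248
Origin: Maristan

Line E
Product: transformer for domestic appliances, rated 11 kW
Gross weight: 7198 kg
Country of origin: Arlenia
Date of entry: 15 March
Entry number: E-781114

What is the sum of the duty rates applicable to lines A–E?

Line A: battery pack → 06.02; rated 55 kW → 06.02.03; for domestic appliances → 06.02.03.02. Scheduled 12%. No special measure applies. → 12%.
Line B: insulated cable → 06.03; rated 550 W → 06.03.02; for domestic appliances → 06.03.02.01. Scheduled 15%. Pellucia agreement on 06.03.02: RVC ≥ 45% → 3% available; Pellucia agreement on 06.03.02.01: wholly obtained → 23% available; preferential 3%. → 3%.
Line C: battery pack → 06.02; rated 370 W → 06.02.01; for domestic appliances → 06.02.01.03. Scheduled 21%. No special measure applies. → 21%.
Line D: transformer → 06.01; rated 11 kW → 06.01.01; industrial → 06.01.01.03. Scheduled 7%. quota on 06.01 open → in-quota 2%; Maristan agreement on 06.01.03.03: 06.01.01.03 not covered. → 2%.
Line E: transformer → 06.01; rated 11 kW → 06.01.01; for domestic appliances → 06.01.01.02. Scheduled 8%. quota on 06.01 open → in-quota 2%. → 2%.
Sum: 12% + 3% + 21% + 2% + 2% = 40%.

40%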